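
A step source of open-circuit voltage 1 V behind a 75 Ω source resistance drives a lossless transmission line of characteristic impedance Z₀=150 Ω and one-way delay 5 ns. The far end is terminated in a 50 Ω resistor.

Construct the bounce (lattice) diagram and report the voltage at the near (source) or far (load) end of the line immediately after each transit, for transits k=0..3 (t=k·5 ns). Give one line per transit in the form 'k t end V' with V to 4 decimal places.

0 0 source 0.6667
1 5 load 0.3333
2 10 source 0.4444
3 15 load 0.3889

Γ_L=-0.500000, Γ_S=-0.333333; launch V₁=1·150/225=0.666667
k=0 src: V=0.6667
k=1 load: inc=0.666667, refl=0.666667·-0.500000=-0.3333; V=0.000000+0.666667+-0.333333=0.3333
k=2 src: inc=-0.333333, refl=-0.333333·-0.333333=0.1111; V=0.666667+-0.333333+0.111111=0.4444
k=3 load: inc=0.111111, refl=0.111111·-0.500000=-0.0556; V=0.333333+0.111111+-0.055556=0.3889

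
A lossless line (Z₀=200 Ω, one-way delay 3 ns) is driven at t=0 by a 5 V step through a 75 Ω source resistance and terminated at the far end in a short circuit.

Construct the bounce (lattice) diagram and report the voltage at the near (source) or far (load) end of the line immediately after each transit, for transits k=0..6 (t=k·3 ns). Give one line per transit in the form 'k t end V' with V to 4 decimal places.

Γ_L=-1.000000, Γ_S=-0.454545; launch V₁=5·200/275=3.636364
k=0 src: V=3.6364
k=1 load: inc=3.636364, refl=3.636364·-1.000000=-3.6364; V=0.000000+3.636364+-3.636364=0.0000
k=2 src: inc=-3.636364, refl=-3.636364·-0.454545=1.6529; V=3.636364+-3.636364+1.652893=1.6529
k=3 load: inc=1.652893, refl=1.652893·-1.000000=-1.6529; V=0.000000+1.652893+-1.652893=0.0000
k=4 src: inc=-1.652893, refl=-1.652893·-0.454545=0.7513; V=1.652893+-1.652893+0.751315=0.7513
k=5 load: inc=0.751315, refl=0.751315·-1.000000=-0.7513; V=0.000000+0.751315+-0.751315=0.0000
k=6 src: inc=-0.751315, refl=-0.751315·-0.454545=0.3415; V=0.751315+-0.751315+0.341507=0.3415

0 0 source 3.6364
1 3 load 0.0000
2 6 source 1.6529
3 9 load 0.0000
4 12 source 0.7513
5 15 load 0.0000
6 18 source 0.3415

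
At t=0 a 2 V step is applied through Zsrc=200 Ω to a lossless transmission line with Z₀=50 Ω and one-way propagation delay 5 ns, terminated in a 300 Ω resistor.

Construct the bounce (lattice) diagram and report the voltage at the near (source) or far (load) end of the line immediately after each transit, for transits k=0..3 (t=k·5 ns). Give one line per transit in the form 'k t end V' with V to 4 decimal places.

0 0 source 0.4000
1 5 load 0.6857
2 10 source 0.8571
3 15 load 0.9796

Γ_L=0.714286, Γ_S=0.600000; launch V₁=2·50/250=0.400000
k=0 src: V=0.4000
k=1 load: inc=0.400000, refl=0.400000·0.714286=0.2857; V=0.000000+0.400000+0.285714=0.6857
k=2 src: inc=0.285714, refl=0.285714·0.600000=0.1714; V=0.400000+0.285714+0.171429=0.8571
k=3 load: inc=0.171429, refl=0.171429·0.714286=0.1224; V=0.685714+0.171429+0.122449=0.9796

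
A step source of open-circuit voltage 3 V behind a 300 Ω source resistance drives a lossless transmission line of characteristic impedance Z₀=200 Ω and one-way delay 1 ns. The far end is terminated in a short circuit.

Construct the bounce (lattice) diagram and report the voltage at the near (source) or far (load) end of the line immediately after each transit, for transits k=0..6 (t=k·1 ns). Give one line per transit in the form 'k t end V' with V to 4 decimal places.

0 0 source 1.2000
1 1 load 0.0000
2 2 source -0.2400
3 3 load 0.0000
4 4 source 0.0480
5 5 load 0.0000
6 6 source -0.0096

Γ_L=-1.000000, Γ_S=0.200000; launch V₁=3·200/500=1.200000
k=0 src: V=1.2000
k=1 load: inc=1.200000, refl=1.200000·-1.000000=-1.2000; V=0.000000+1.200000+-1.200000=0.0000
k=2 src: inc=-1.200000, refl=-1.200000·0.200000=-0.2400; V=1.200000+-1.200000+-0.240000=-0.2400
k=3 load: inc=-0.240000, refl=-0.240000·-1.000000=0.2400; V=0.000000+-0.240000+0.240000=0.0000
k=4 src: inc=0.240000, refl=0.240000·0.200000=0.0480; V=-0.240000+0.240000+0.048000=0.0480
k=5 load: inc=0.048000, refl=0.048000·-1.000000=-0.0480; V=0.000000+0.048000+-0.048000=0.0000
k=6 src: inc=-0.048000, refl=-0.048000·0.200000=-0.0096; V=0.048000+-0.048000+-0.009600=-0.0096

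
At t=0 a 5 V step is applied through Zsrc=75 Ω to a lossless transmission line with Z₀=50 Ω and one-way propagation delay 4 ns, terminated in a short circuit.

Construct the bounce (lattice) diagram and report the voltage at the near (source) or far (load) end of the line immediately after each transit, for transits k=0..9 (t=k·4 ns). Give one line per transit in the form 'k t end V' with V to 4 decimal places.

Γ_L=-1.000000, Γ_S=0.200000; launch V₁=5·50/125=2.000000
k=0 src: V=2.0000
k=1 load: inc=2.000000, refl=2.000000·-1.000000=-2.0000; V=0.000000+2.000000+-2.000000=0.0000
k=2 src: inc=-2.000000, refl=-2.000000·0.200000=-0.4000; V=2.000000+-2.000000+-0.400000=-0.4000
k=3 load: inc=-0.400000, refl=-0.400000·-1.000000=0.4000; V=0.000000+-0.400000+0.400000=0.0000
k=4 src: inc=0.400000, refl=0.400000·0.200000=0.0800; V=-0.400000+0.400000+0.080000=0.0800
k=5 load: inc=0.080000, refl=0.080000·-1.000000=-0.0800; V=0.000000+0.080000+-0.080000=0.0000
k=6 src: inc=-0.080000, refl=-0.080000·0.200000=-0.0160; V=0.080000+-0.080000+-0.016000=-0.0160
k=7 load: inc=-0.016000, refl=-0.016000·-1.000000=0.0160; V=0.000000+-0.016000+0.016000=0.0000
k=8 src: inc=0.016000, refl=0.016000·0.200000=0.0032; V=-0.016000+0.016000+0.003200=0.0032
k=9 load: inc=0.003200, refl=0.003200·-1.000000=-0.0032; V=0.000000+0.003200+-0.003200=0.0000

0 0 source 2.0000
1 4 load 0.0000
2 8 source -0.4000
3 12 load 0.0000
4 16 source 0.0800
5 20 load 0.0000
6 24 source -0.0160
7 28 load 0.0000
8 32 source 0.0032
9 36 load 0.0000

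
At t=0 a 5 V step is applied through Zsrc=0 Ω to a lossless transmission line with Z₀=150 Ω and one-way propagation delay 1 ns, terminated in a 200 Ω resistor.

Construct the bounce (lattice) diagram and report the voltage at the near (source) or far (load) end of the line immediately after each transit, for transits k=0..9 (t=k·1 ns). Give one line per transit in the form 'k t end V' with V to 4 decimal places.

Γ_L=0.142857, Γ_S=-1.000000; launch V₁=5·150/150=5.000000
k=0 src: V=5.0000
k=1 load: inc=5.000000, refl=5.000000·0.142857=0.7143; V=0.000000+5.000000+0.714286=5.7143
k=2 src: inc=0.714286, refl=0.714286·-1.000000=-0.7143; V=5.000000+0.714286+-0.714286=5.0000
k=3 load: inc=-0.714286, refl=-0.714286·0.142857=-0.1020; V=5.714286+-0.714286+-0.102041=4.8980
k=4 src: inc=-0.102041, refl=-0.102041·-1.000000=0.1020; V=5.000000+-0.102041+0.102041=5.0000
k=5 load: inc=0.102041, refl=0.102041·0.142857=0.0146; V=4.897959+0.102041+0.014577=5.0146
k=6 src: inc=0.014577, refl=0.014577·-1.000000=-0.0146; V=5.000000+0.014577+-0.014577=5.0000
k=7 load: inc=-0.014577, refl=-0.014577·0.142857=-0.0021; V=5.014577+-0.014577+-0.002082=4.9979
k=8 src: inc=-0.002082, refl=-0.002082·-1.000000=0.0021; V=5.000000+-0.002082+0.002082=5.0000
k=9 load: inc=0.002082, refl=0.002082·0.142857=0.0003; V=4.997918+0.002082+0.000297=5.0003

0 0 source 5.0000
1 1 load 5.7143
2 2 source 5.0000
3 3 load 4.8980
4 4 source 5.0000
5 5 load 5.0146
6 6 source 5.0000
7 7 load 4.9979
8 8 source 5.0000
9 9 load 5.0003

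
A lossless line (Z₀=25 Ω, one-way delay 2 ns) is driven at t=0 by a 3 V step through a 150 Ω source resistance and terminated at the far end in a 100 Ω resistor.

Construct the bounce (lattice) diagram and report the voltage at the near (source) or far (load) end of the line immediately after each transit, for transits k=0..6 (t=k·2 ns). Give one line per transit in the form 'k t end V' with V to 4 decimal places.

Γ_L=0.600000, Γ_S=0.714286; launch V₁=3·25/175=0.428571
k=0 src: V=0.4286
k=1 load: inc=0.428571, refl=0.428571·0.600000=0.2571; V=0.000000+0.428571+0.257143=0.6857
k=2 src: inc=0.257143, refl=0.257143·0.714286=0.1837; V=0.428571+0.257143+0.183673=0.8694
k=3 load: inc=0.183673, refl=0.183673·0.600000=0.1102; V=0.685714+0.183673+0.110204=0.9796
k=4 src: inc=0.110204, refl=0.110204·0.714286=0.0787; V=0.869388+0.110204+0.078717=1.0583
k=5 load: inc=0.078717, refl=0.078717·0.600000=0.0472; V=0.979592+0.078717+0.047230=1.1055
k=6 src: inc=0.047230, refl=0.047230·0.714286=0.0337; V=1.058309+0.047230+0.033736=1.1393

0 0 source 0.4286
1 2 load 0.6857
2 4 source 0.8694
3 6 load 0.9796
4 8 source 1.0583
5 10 load 1.1055
6 12 source 1.1393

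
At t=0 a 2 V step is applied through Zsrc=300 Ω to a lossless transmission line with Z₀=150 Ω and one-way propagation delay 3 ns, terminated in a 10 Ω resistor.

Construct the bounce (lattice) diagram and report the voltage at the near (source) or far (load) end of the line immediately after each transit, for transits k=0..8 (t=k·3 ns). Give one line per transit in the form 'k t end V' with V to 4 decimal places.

0 0 source 0.6667
1 3 load 0.0833
2 6 source -0.1111
3 9 load 0.0590
4 12 source 0.1157
5 15 load 0.0661
6 18 source 0.0496
7 21 load 0.0640
8 24 source 0.0689

Γ_L=-0.875000, Γ_S=0.333333; launch V₁=2·150/450=0.666667
k=0 src: V=0.6667
k=1 load: inc=0.666667, refl=0.666667·-0.875000=-0.5833; V=0.000000+0.666667+-0.583333=0.0833
k=2 src: inc=-0.583333, refl=-0.583333·0.333333=-0.1944; V=0.666667+-0.583333+-0.194444=-0.1111
k=3 load: inc=-0.194444, refl=-0.194444·-0.875000=0.1701; V=0.083333+-0.194444+0.170139=0.0590
k=4 src: inc=0.170139, refl=0.170139·0.333333=0.0567; V=-0.111111+0.170139+0.056713=0.1157
k=5 load: inc=0.056713, refl=0.056713·-0.875000=-0.0496; V=0.059028+0.056713+-0.049624=0.0661
k=6 src: inc=-0.049624, refl=-0.049624·0.333333=-0.0165; V=0.115741+-0.049624+-0.016541=0.0496
k=7 load: inc=-0.016541, refl=-0.016541·-0.875000=0.0145; V=0.066117+-0.016541+0.014474=0.0640
k=8 src: inc=0.014474, refl=0.014474·0.333333=0.0048; V=0.049576+0.014474+0.004825=0.0689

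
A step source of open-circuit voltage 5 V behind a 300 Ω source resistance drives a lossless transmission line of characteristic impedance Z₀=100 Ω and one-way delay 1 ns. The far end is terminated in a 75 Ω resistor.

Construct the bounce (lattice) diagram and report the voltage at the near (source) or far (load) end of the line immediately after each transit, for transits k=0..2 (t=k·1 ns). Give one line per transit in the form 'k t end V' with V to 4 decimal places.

Γ_L=-0.142857, Γ_S=0.500000; launch V₁=5·100/400=1.250000
k=0 src: V=1.2500
k=1 load: inc=1.250000, refl=1.250000·-0.142857=-0.1786; V=0.000000+1.250000+-0.178571=1.0714
k=2 src: inc=-0.178571, refl=-0.178571·0.500000=-0.0893; V=1.250000+-0.178571+-0.089286=0.9821

0 0 source 1.2500
1 1 load 1.0714
2 2 source 0.9821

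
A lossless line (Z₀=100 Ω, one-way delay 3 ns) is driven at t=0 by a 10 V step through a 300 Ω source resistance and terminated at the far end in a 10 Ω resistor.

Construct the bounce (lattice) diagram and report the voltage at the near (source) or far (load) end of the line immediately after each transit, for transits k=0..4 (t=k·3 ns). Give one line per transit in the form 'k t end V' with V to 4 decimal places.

0 0 source 2.5000
1 3 load 0.4545
2 6 source -0.5682
3 9 load 0.2686
4 12 source 0.6870

Γ_L=-0.818182, Γ_S=0.500000; launch V₁=10·100/400=2.500000
k=0 src: V=2.5000
k=1 load: inc=2.500000, refl=2.500000·-0.818182=-2.0455; V=0.000000+2.500000+-2.045455=0.4545
k=2 src: inc=-2.045455, refl=-2.045455·0.500000=-1.0227; V=2.500000+-2.045455+-1.022727=-0.5682
k=3 load: inc=-1.022727, refl=-1.022727·-0.818182=0.8368; V=0.454545+-1.022727+0.836777=0.2686
k=4 src: inc=0.836777, refl=0.836777·0.500000=0.4184; V=-0.568182+0.836777+0.418388=0.6870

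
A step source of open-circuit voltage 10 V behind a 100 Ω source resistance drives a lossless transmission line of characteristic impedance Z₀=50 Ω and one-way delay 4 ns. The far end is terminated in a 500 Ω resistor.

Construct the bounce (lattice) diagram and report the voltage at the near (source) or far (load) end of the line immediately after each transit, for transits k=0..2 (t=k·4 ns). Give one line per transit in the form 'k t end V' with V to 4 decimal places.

Γ_L=0.818182, Γ_S=0.333333; launch V₁=10·50/150=3.333333
k=0 src: V=3.3333
k=1 load: inc=3.333333, refl=3.333333·0.818182=2.7273; V=0.000000+3.333333+2.727273=6.0606
k=2 src: inc=2.727273, refl=2.727273·0.333333=0.9091; V=3.333333+2.727273+0.909091=6.9697

0 0 source 3.3333
1 4 load 6.0606
2 8 source 6.9697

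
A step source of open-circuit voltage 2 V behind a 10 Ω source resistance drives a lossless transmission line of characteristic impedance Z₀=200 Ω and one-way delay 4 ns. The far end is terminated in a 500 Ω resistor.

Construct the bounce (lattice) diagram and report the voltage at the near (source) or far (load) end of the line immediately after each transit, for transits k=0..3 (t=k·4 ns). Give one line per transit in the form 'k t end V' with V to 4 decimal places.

Γ_L=0.428571, Γ_S=-0.904762; launch V₁=2·200/210=1.904762
k=0 src: V=1.9048
k=1 load: inc=1.904762, refl=1.904762·0.428571=0.8163; V=0.000000+1.904762+0.816327=2.7211
k=2 src: inc=0.816327, refl=0.816327·-0.904762=-0.7386; V=1.904762+0.816327+-0.738581=1.9825
k=3 load: inc=-0.738581, refl=-0.738581·0.428571=-0.3165; V=2.721088+-0.738581+-0.316535=1.6660

0 0 source 1.9048
1 4 load 2.7211
2 8 source 1.9825
3 12 load 1.6660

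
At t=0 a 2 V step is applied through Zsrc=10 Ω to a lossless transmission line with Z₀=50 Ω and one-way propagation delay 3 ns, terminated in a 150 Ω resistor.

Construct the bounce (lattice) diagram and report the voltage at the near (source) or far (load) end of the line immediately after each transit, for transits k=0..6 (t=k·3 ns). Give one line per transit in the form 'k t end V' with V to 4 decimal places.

0 0 source 1.6667
1 3 load 2.5000
2 6 source 1.9444
3 9 load 1.6667
4 12 source 1.8519
5 15 load 1.9444
6 18 source 1.8827

Γ_L=0.500000, Γ_S=-0.666667; launch V₁=2·50/60=1.666667
k=0 src: V=1.6667
k=1 load: inc=1.666667, refl=1.666667·0.500000=0.8333; V=0.000000+1.666667+0.833333=2.5000
k=2 src: inc=0.833333, refl=0.833333·-0.666667=-0.5556; V=1.666667+0.833333+-0.555556=1.9444
k=3 load: inc=-0.555556, refl=-0.555556·0.500000=-0.2778; V=2.500000+-0.555556+-0.277778=1.6667
k=4 src: inc=-0.277778, refl=-0.277778·-0.666667=0.1852; V=1.944444+-0.277778+0.185185=1.8519
k=5 load: inc=0.185185, refl=0.185185·0.500000=0.0926; V=1.666667+0.185185+0.092593=1.9444
k=6 src: inc=0.092593, refl=0.092593·-0.666667=-0.0617; V=1.851852+0.092593+-0.061728=1.8827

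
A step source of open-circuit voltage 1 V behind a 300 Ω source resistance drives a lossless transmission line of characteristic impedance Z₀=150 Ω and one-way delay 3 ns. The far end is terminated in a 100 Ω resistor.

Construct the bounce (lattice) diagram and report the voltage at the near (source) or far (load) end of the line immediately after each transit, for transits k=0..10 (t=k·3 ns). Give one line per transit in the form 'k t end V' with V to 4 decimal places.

Γ_L=-0.200000, Γ_S=0.333333; launch V₁=1·150/450=0.333333
k=0 src: V=0.3333
k=1 load: inc=0.333333, refl=0.333333·-0.200000=-0.0667; V=0.000000+0.333333+-0.066667=0.2667
k=2 src: inc=-0.066667, refl=-0.066667·0.333333=-0.0222; V=0.333333+-0.066667+-0.022222=0.2444
k=3 load: inc=-0.022222, refl=-0.022222·-0.200000=0.0044; V=0.266667+-0.022222+0.004444=0.2489
k=4 src: inc=0.004444, refl=0.004444·0.333333=0.0015; V=0.244444+0.004444+0.001481=0.2504
k=5 load: inc=0.001481, refl=0.001481·-0.200000=-0.0003; V=0.248889+0.001481+-0.000296=0.2501
k=6 src: inc=-0.000296, refl=-0.000296·0.333333=-0.0001; V=0.250370+-0.000296+-0.000099=0.2500
k=7 load: inc=-0.000099, refl=-0.000099·-0.200000=0.0000; V=0.250074+-0.000099+0.000020=0.2500
k=8 src: inc=0.000020, refl=0.000020·0.333333=0.0000; V=0.249975+0.000020+0.000007=0.2500
k=9 load: inc=0.000007, refl=0.000007·-0.200000=-0.0000; V=0.249995+0.000007+-0.000001=0.2500
k=10 src: inc=-0.000001, refl=-0.000001·0.333333=-0.0000; V=0.250002+-0.000001+-0.000000=0.2500

0 0 source 0.3333
1 3 load 0.2667
2 6 source 0.2444
3 9 load 0.2489
4 12 source 0.2504
5 15 load 0.2501
6 18 source 0.2500
7 21 load 0.2500
8 24 source 0.2500
9 27 load 0.2500
10 30 source 0.2500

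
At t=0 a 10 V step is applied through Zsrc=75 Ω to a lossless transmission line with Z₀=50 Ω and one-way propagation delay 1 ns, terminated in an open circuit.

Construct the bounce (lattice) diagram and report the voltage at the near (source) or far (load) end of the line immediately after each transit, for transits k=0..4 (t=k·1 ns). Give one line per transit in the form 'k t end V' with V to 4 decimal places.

0 0 source 4.0000
1 1 load 8.0000
2 2 source 8.8000
3 3 load 9.6000
4 4 source 9.7600

Γ_L=1.000000, Γ_S=0.200000; launch V₁=10·50/125=4.000000
k=0 src: V=4.0000
k=1 load: inc=4.000000, refl=4.000000·1.000000=4.0000; V=0.000000+4.000000+4.000000=8.0000
k=2 src: inc=4.000000, refl=4.000000·0.200000=0.8000; V=4.000000+4.000000+0.800000=8.8000
k=3 load: inc=0.800000, refl=0.800000·1.000000=0.8000; V=8.000000+0.800000+0.800000=9.6000
k=4 src: inc=0.800000, refl=0.800000·0.200000=0.1600; V=8.800000+0.800000+0.160000=9.7600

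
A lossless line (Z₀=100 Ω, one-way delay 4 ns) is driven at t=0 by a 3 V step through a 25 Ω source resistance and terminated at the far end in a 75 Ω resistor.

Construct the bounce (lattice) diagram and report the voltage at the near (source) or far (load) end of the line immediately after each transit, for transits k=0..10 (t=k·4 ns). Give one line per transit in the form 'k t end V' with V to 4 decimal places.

Γ_L=-0.142857, Γ_S=-0.600000; launch V₁=3·100/125=2.400000
k=0 src: V=2.4000
k=1 load: inc=2.400000, refl=2.400000·-0.142857=-0.3429; V=0.000000+2.400000+-0.342857=2.0571
k=2 src: inc=-0.342857, refl=-0.342857·-0.600000=0.2057; V=2.400000+-0.342857+0.205714=2.2629
k=3 load: inc=0.205714, refl=0.205714·-0.142857=-0.0294; V=2.057143+0.205714+-0.029388=2.2335
k=4 src: inc=-0.029388, refl=-0.029388·-0.600000=0.0176; V=2.262857+-0.029388+0.017633=2.2511
k=5 load: inc=0.017633, refl=0.017633·-0.142857=-0.0025; V=2.233469+0.017633+-0.002519=2.2486
k=6 src: inc=-0.002519, refl=-0.002519·-0.600000=0.0015; V=2.251102+-0.002519+0.001511=2.2501
k=7 load: inc=0.001511, refl=0.001511·-0.142857=-0.0002; V=2.248583+0.001511+-0.000216=2.2499
k=8 src: inc=-0.000216, refl=-0.000216·-0.600000=0.0001; V=2.250094+-0.000216+0.000130=2.2500
k=9 load: inc=0.000130, refl=0.000130·-0.142857=-0.0000; V=2.249879+0.000130+-0.000019=2.2500
k=10 src: inc=-0.000019, refl=-0.000019·-0.600000=0.0000; V=2.250008+-0.000019+0.000011=2.2500

0 0 source 2.4000
1 4 load 2.0571
2 8 source 2.2629
3 12 load 2.2335
4 16 source 2.2511
5 20 load 2.2486
6 24 source 2.2501
7 28 load 2.2499
8 32 source 2.2500
9 36 load 2.2500
10 40 source 2.2500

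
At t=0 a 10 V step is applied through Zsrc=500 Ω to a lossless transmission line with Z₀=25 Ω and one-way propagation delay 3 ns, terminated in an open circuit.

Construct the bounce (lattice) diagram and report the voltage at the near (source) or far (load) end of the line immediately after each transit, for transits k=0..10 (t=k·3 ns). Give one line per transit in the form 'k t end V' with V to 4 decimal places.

0 0 source 0.4762
1 3 load 0.9524
2 6 source 1.3832
3 9 load 1.8141
4 12 source 2.2039
5 15 load 2.5937
6 18 source 2.9464
7 21 load 3.2990
8 24 source 3.6181
9 27 load 3.9372
10 30 source 4.2259

Γ_L=1.000000, Γ_S=0.904762; launch V₁=10·25/525=0.476190
k=0 src: V=0.4762
k=1 load: inc=0.476190, refl=0.476190·1.000000=0.4762; V=0.000000+0.476190+0.476190=0.9524
k=2 src: inc=0.476190, refl=0.476190·0.904762=0.4308; V=0.476190+0.476190+0.430839=1.3832
k=3 load: inc=0.430839, refl=0.430839·1.000000=0.4308; V=0.952381+0.430839+0.430839=1.8141
k=4 src: inc=0.430839, refl=0.430839·0.904762=0.3898; V=1.383220+0.430839+0.389807=2.2039
k=5 load: inc=0.389807, refl=0.389807·1.000000=0.3898; V=1.814059+0.389807+0.389807=2.5937
k=6 src: inc=0.389807, refl=0.389807·0.904762=0.3527; V=2.203866+0.389807+0.352682=2.9464
k=7 load: inc=0.352682, refl=0.352682·1.000000=0.3527; V=2.593672+0.352682+0.352682=3.2990
k=8 src: inc=0.352682, refl=0.352682·0.904762=0.3191; V=2.946355+0.352682+0.319093=3.6181
k=9 load: inc=0.319093, refl=0.319093·1.000000=0.3191; V=3.299037+0.319093+0.319093=3.9372
k=10 src: inc=0.319093, refl=0.319093·0.904762=0.2887; V=3.618130+0.319093+0.288704=4.2259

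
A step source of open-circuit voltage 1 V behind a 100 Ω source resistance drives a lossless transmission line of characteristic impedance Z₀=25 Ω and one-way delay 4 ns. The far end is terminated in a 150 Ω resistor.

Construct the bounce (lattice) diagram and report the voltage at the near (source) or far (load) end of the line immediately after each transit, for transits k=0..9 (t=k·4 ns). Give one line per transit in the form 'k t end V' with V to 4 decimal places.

0 0 source 0.2000
1 4 load 0.3429
2 8 source 0.4286
3 12 load 0.4898
4 16 source 0.5265
5 20 load 0.5528
6 24 source 0.5685
7 28 load 0.5798
8 32 source 0.5865
9 36 load 0.5913

Γ_L=0.714286, Γ_S=0.600000; launch V₁=1·25/125=0.200000
k=0 src: V=0.2000
k=1 load: inc=0.200000, refl=0.200000·0.714286=0.1429; V=0.000000+0.200000+0.142857=0.3429
k=2 src: inc=0.142857, refl=0.142857·0.600000=0.0857; V=0.200000+0.142857+0.085714=0.4286
k=3 load: inc=0.085714, refl=0.085714·0.714286=0.0612; V=0.342857+0.085714+0.061224=0.4898
k=4 src: inc=0.061224, refl=0.061224·0.600000=0.0367; V=0.428571+0.061224+0.036735=0.5265
k=5 load: inc=0.036735, refl=0.036735·0.714286=0.0262; V=0.489796+0.036735+0.026239=0.5528
k=6 src: inc=0.026239, refl=0.026239·0.600000=0.0157; V=0.526531+0.026239+0.015743=0.5685
k=7 load: inc=0.015743, refl=0.015743·0.714286=0.0112; V=0.552770+0.015743+0.011245=0.5798
k=8 src: inc=0.011245, refl=0.011245·0.600000=0.0067; V=0.568513+0.011245+0.006747=0.5865
k=9 load: inc=0.006747, refl=0.006747·0.714286=0.0048; V=0.579758+0.006747+0.004819=0.5913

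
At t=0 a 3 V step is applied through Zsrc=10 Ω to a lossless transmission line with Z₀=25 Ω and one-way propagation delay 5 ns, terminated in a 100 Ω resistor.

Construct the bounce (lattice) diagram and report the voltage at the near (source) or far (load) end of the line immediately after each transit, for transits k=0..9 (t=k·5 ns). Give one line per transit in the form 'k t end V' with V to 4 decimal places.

0 0 source 2.1429
1 5 load 3.4286
2 10 source 2.8776
3 15 load 2.5469
4 20 source 2.6886
5 25 load 2.7736
6 30 source 2.7372
7 35 load 2.7153
8 40 source 2.7247
9 45 load 2.7303

Γ_L=0.600000, Γ_S=-0.428571; launch V₁=3·25/35=2.142857
k=0 src: V=2.1429
k=1 load: inc=2.142857, refl=2.142857·0.600000=1.2857; V=0.000000+2.142857+1.285714=3.4286
k=2 src: inc=1.285714, refl=1.285714·-0.428571=-0.5510; V=2.142857+1.285714+-0.551020=2.8776
k=3 load: inc=-0.551020, refl=-0.551020·0.600000=-0.3306; V=3.428571+-0.551020+-0.330612=2.5469
k=4 src: inc=-0.330612, refl=-0.330612·-0.428571=0.1417; V=2.877551+-0.330612+0.141691=2.6886
k=5 load: inc=0.141691, refl=0.141691·0.600000=0.0850; V=2.546939+0.141691+0.085015=2.7736
k=6 src: inc=0.085015, refl=0.085015·-0.428571=-0.0364; V=2.688630+0.085015+-0.036435=2.7372
k=7 load: inc=-0.036435, refl=-0.036435·0.600000=-0.0219; V=2.773644+-0.036435+-0.021861=2.7153
k=8 src: inc=-0.021861, refl=-0.021861·-0.428571=0.0094; V=2.737209+-0.021861+0.009369=2.7247
k=9 load: inc=0.009369, refl=0.009369·0.600000=0.0056; V=2.715349+0.009369+0.005621=2.7303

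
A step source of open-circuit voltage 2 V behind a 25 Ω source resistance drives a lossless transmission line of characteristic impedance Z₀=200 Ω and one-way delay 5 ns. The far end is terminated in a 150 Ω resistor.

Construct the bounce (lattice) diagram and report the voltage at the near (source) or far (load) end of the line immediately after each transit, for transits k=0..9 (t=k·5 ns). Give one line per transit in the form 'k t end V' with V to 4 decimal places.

Γ_L=-0.142857, Γ_S=-0.777778; launch V₁=2·200/225=1.777778
k=0 src: V=1.7778
k=1 load: inc=1.777778, refl=1.777778·-0.142857=-0.2540; V=0.000000+1.777778+-0.253968=1.5238
k=2 src: inc=-0.253968, refl=-0.253968·-0.777778=0.1975; V=1.777778+-0.253968+0.197531=1.7213
k=3 load: inc=0.197531, refl=0.197531·-0.142857=-0.0282; V=1.523810+0.197531+-0.028219=1.6931
k=4 src: inc=-0.028219, refl=-0.028219·-0.777778=0.0219; V=1.721340+-0.028219+0.021948=1.7151
k=5 load: inc=0.021948, refl=0.021948·-0.142857=-0.0031; V=1.693122+0.021948+-0.003135=1.7119
k=6 src: inc=-0.003135, refl=-0.003135·-0.777778=0.0024; V=1.715070+-0.003135+0.002439=1.7144
k=7 load: inc=0.002439, refl=0.002439·-0.142857=-0.0003; V=1.711934+0.002439+-0.000348=1.7140
k=8 src: inc=-0.000348, refl=-0.000348·-0.777778=0.0003; V=1.714373+-0.000348+0.000271=1.7143
k=9 load: inc=0.000271, refl=0.000271·-0.142857=-0.0000; V=1.714024+0.000271+-0.000039=1.7143

0 0 source 1.7778
1 5 load 1.5238
2 10 source 1.7213
3 15 load 1.6931
4 20 source 1.7151
5 25 load 1.7119
6 30 source 1.7144
7 35 load 1.7140
8 40 source 1.7143
9 45 load 1.7143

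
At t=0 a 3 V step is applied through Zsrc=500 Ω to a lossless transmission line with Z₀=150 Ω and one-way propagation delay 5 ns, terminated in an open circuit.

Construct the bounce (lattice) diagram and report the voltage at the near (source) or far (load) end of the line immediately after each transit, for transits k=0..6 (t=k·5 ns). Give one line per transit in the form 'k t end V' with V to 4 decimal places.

0 0 source 0.6923
1 5 load 1.3846
2 10 source 1.7574
3 15 load 2.1302
4 20 source 2.3309
5 25 load 2.5316
6 30 source 2.6397

Γ_L=1.000000, Γ_S=0.538462; launch V₁=3·150/650=0.692308
k=0 src: V=0.6923
k=1 load: inc=0.692308, refl=0.692308·1.000000=0.6923; V=0.000000+0.692308+0.692308=1.3846
k=2 src: inc=0.692308, refl=0.692308·0.538462=0.3728; V=0.692308+0.692308+0.372781=1.7574
k=3 load: inc=0.372781, refl=0.372781·1.000000=0.3728; V=1.384615+0.372781+0.372781=2.1302
k=4 src: inc=0.372781, refl=0.372781·0.538462=0.2007; V=1.757396+0.372781+0.200728=2.3309
k=5 load: inc=0.200728, refl=0.200728·1.000000=0.2007; V=2.130178+0.200728+0.200728=2.5316
k=6 src: inc=0.200728, refl=0.200728·0.538462=0.1081; V=2.330906+0.200728+0.108084=2.6397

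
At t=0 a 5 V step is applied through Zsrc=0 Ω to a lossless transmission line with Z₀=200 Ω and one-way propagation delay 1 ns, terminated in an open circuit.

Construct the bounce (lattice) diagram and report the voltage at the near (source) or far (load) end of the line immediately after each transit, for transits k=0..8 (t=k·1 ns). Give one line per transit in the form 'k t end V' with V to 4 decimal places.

Γ_L=1.000000, Γ_S=-1.000000; launch V₁=5·200/200=5.000000
k=0 src: V=5.0000
k=1 load: inc=5.000000, refl=5.000000·1.000000=5.0000; V=0.000000+5.000000+5.000000=10.0000
k=2 src: inc=5.000000, refl=5.000000·-1.000000=-5.0000; V=5.000000+5.000000+-5.000000=5.0000
k=3 load: inc=-5.000000, refl=-5.000000·1.000000=-5.0000; V=10.000000+-5.000000+-5.000000=0.0000
k=4 src: inc=-5.000000, refl=-5.000000·-1.000000=5.0000; V=5.000000+-5.000000+5.000000=5.0000
k=5 load: inc=5.000000, refl=5.000000·1.000000=5.0000; V=0.000000+5.000000+5.000000=10.0000
k=6 src: inc=5.000000, refl=5.000000·-1.000000=-5.0000; V=5.000000+5.000000+-5.000000=5.0000
k=7 load: inc=-5.000000, refl=-5.000000·1.000000=-5.0000; V=10.000000+-5.000000+-5.000000=0.0000
k=8 src: inc=-5.000000, refl=-5.000000·-1.000000=5.0000; V=5.000000+-5.000000+5.000000=5.0000

0 0 source 5.0000
1 1 load 10.0000
2 2 source 5.0000
3 3 load 0.0000
4 4 source 5.0000
5 5 load 10.0000
6 6 source 5.0000
7 7 load 0.0000
8 8 source 5.0000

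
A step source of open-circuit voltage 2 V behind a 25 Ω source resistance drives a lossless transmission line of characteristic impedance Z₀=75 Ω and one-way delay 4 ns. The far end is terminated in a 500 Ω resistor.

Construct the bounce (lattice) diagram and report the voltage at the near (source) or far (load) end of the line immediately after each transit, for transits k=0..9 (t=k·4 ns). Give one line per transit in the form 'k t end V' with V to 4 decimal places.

Γ_L=0.739130, Γ_S=-0.500000; launch V₁=2·75/100=1.500000
k=0 src: V=1.5000
k=1 load: inc=1.500000, refl=1.500000·0.739130=1.1087; V=0.000000+1.500000+1.108696=2.6087
k=2 src: inc=1.108696, refl=1.108696·-0.500000=-0.5543; V=1.500000+1.108696+-0.554348=2.0543
k=3 load: inc=-0.554348, refl=-0.554348·0.739130=-0.4097; V=2.608696+-0.554348+-0.409735=1.6446
k=4 src: inc=-0.409735, refl=-0.409735·-0.500000=0.2049; V=2.054348+-0.409735+0.204868=1.8495
k=5 load: inc=0.204868, refl=0.204868·0.739130=0.1514; V=1.644612+0.204868+0.151424=2.0009
k=6 src: inc=0.151424, refl=0.151424·-0.500000=-0.0757; V=1.849480+0.151424+-0.075712=1.9252
k=7 load: inc=-0.075712, refl=-0.075712·0.739130=-0.0560; V=2.000904+-0.075712+-0.055961=1.8692
k=8 src: inc=-0.055961, refl=-0.055961·-0.500000=0.0280; V=1.925192+-0.055961+0.027981=1.8972
k=9 load: inc=0.027981, refl=0.027981·0.739130=0.0207; V=1.869231+0.027981+0.020681=1.9179

0 0 source 1.5000
1 4 load 2.6087
2 8 source 2.0543
3 12 load 1.6446
4 16 source 1.8495
5 20 load 2.0009
6 24 source 1.9252
7 28 load 1.8692
8 32 source 1.8972
9 36 load 1.9179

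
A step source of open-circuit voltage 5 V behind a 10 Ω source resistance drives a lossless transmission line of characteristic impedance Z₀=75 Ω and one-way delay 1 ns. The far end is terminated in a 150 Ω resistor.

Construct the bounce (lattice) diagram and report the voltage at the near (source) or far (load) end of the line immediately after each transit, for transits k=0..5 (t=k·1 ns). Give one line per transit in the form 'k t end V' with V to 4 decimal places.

0 0 source 4.4118
1 1 load 5.8824
2 2 source 4.7578
3 3 load 4.3829
4 4 source 4.6696
5 5 load 4.7651

Γ_L=0.333333, Γ_S=-0.764706; launch V₁=5·75/85=4.411765
k=0 src: V=4.4118
k=1 load: inc=4.411765, refl=4.411765·0.333333=1.4706; V=0.000000+4.411765+1.470588=5.8824
k=2 src: inc=1.470588, refl=1.470588·-0.764706=-1.1246; V=4.411765+1.470588+-1.124567=4.7578
k=3 load: inc=-1.124567, refl=-1.124567·0.333333=-0.3749; V=5.882353+-1.124567+-0.374856=4.3829
k=4 src: inc=-0.374856, refl=-0.374856·-0.764706=0.2867; V=4.757785+-0.374856+0.286654=4.6696
k=5 load: inc=0.286654, refl=0.286654·0.333333=0.0956; V=4.382930+0.286654+0.095551=4.7651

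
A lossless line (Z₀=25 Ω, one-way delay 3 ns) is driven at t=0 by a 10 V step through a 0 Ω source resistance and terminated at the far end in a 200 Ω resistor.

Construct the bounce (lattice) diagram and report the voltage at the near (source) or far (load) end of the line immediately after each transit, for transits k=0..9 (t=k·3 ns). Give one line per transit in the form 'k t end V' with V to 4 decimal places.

Γ_L=0.777778, Γ_S=-1.000000; launch V₁=10·25/25=10.000000
k=0 src: V=10.0000
k=1 load: inc=10.000000, refl=10.000000·0.777778=7.7778; V=0.000000+10.000000+7.777778=17.7778
k=2 src: inc=7.777778, refl=7.777778·-1.000000=-7.7778; V=10.000000+7.777778+-7.777778=10.0000
k=3 load: inc=-7.777778, refl=-7.777778·0.777778=-6.0494; V=17.777778+-7.777778+-6.049383=3.9506
k=4 src: inc=-6.049383, refl=-6.049383·-1.000000=6.0494; V=10.000000+-6.049383+6.049383=10.0000
k=5 load: inc=6.049383, refl=6.049383·0.777778=4.7051; V=3.950617+6.049383+4.705075=14.7051
k=6 src: inc=4.705075, refl=4.705075·-1.000000=-4.7051; V=10.000000+4.705075+-4.705075=10.0000
k=7 load: inc=-4.705075, refl=-4.705075·0.777778=-3.6595; V=14.705075+-4.705075+-3.659503=6.3405
k=8 src: inc=-3.659503, refl=-3.659503·-1.000000=3.6595; V=10.000000+-3.659503+3.659503=10.0000
k=9 load: inc=3.659503, refl=3.659503·0.777778=2.8463; V=6.340497+3.659503+2.846280=12.8463

0 0 source 10.0000
1 3 load 17.7778
2 6 source 10.0000
3 9 load 3.9506
4 12 source 10.0000
5 15 load 14.7051
6 18 source 10.0000
7 21 load 6.3405
8 24 source 10.0000
9 27 load 12.8463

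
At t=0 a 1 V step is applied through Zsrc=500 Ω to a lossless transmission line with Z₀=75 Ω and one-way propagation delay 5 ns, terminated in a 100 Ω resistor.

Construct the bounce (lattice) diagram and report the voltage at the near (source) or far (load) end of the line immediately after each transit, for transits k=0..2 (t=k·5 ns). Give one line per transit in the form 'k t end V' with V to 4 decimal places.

Γ_L=0.142857, Γ_S=0.739130; launch V₁=1·75/575=0.130435
k=0 src: V=0.1304
k=1 load: inc=0.130435, refl=0.130435·0.142857=0.0186; V=0.000000+0.130435+0.018634=0.1491
k=2 src: inc=0.018634, refl=0.018634·0.739130=0.0138; V=0.130435+0.018634+0.013773=0.1628

0 0 source 0.1304
1 5 load 0.1491
2 10 source 0.1628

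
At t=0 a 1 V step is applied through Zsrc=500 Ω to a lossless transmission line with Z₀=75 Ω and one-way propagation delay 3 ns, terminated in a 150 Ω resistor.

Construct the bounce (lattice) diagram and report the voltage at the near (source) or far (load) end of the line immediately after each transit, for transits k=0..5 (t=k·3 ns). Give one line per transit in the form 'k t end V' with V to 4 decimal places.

0 0 source 0.1304
1 3 load 0.1739
2 6 source 0.2060
3 9 load 0.2168
4 12 source 0.2247
5 15 load 0.2273

Γ_L=0.333333, Γ_S=0.739130; launch V₁=1·75/575=0.130435
k=0 src: V=0.1304
k=1 load: inc=0.130435, refl=0.130435·0.333333=0.0435; V=0.000000+0.130435+0.043478=0.1739
k=2 src: inc=0.043478, refl=0.043478·0.739130=0.0321; V=0.130435+0.043478+0.032136=0.2060
k=3 load: inc=0.032136, refl=0.032136·0.333333=0.0107; V=0.173913+0.032136+0.010712=0.2168
k=4 src: inc=0.010712, refl=0.010712·0.739130=0.0079; V=0.206049+0.010712+0.007918=0.2247
k=5 load: inc=0.007918, refl=0.007918·0.333333=0.0026; V=0.216761+0.007918+0.002639=0.2273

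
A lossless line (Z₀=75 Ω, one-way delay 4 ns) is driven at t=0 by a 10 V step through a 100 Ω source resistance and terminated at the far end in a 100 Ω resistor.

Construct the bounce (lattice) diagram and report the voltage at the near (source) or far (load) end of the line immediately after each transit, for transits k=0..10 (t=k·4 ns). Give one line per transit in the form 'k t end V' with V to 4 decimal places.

0 0 source 4.2857
1 4 load 4.8980
2 8 source 4.9854
3 12 load 4.9979
4 16 source 4.9997
5 20 load 5.0000
6 24 source 5.0000
7 28 load 5.0000
8 32 source 5.0000
9 36 load 5.0000
10 40 source 5.0000

Γ_L=0.142857, Γ_S=0.142857; launch V₁=10·75/175=4.285714
k=0 src: V=4.2857
k=1 load: inc=4.285714, refl=4.285714·0.142857=0.6122; V=0.000000+4.285714+0.612245=4.8980
k=2 src: inc=0.612245, refl=0.612245·0.142857=0.0875; V=4.285714+0.612245+0.087464=4.9854
k=3 load: inc=0.087464, refl=0.087464·0.142857=0.0125; V=4.897959+0.087464+0.012495=4.9979
k=4 src: inc=0.012495, refl=0.012495·0.142857=0.0018; V=4.985423+0.012495+0.001785=4.9997
k=5 load: inc=0.001785, refl=0.001785·0.142857=0.0003; V=4.997918+0.001785+0.000255=5.0000
k=6 src: inc=0.000255, refl=0.000255·0.142857=0.0000; V=4.999703+0.000255+0.000036=5.0000
k=7 load: inc=0.000036, refl=0.000036·0.142857=0.0000; V=4.999958+0.000036+0.000005=5.0000
k=8 src: inc=0.000005, refl=0.000005·0.142857=0.0000; V=4.999994+0.000005+0.000001=5.0000
k=9 load: inc=0.000001, refl=0.000001·0.142857=0.0000; V=4.999999+0.000001+0.000000=5.0000
k=10 src: inc=0.000000, refl=0.000000·0.142857=0.0000; V=5.000000+0.000000+0.000000=5.0000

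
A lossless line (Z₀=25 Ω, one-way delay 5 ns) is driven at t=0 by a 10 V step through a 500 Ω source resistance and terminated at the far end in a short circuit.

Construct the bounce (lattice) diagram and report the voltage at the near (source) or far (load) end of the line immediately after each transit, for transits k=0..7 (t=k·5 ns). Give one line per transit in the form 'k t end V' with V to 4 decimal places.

0 0 source 0.4762
1 5 load 0.0000
2 10 source -0.4308
3 15 load 0.0000
4 20 source 0.3898
5 25 load 0.0000
6 30 source -0.3527
7 35 load 0.0000

Γ_L=-1.000000, Γ_S=0.904762; launch V₁=10·25/525=0.476190
k=0 src: V=0.4762
k=1 load: inc=0.476190, refl=0.476190·-1.000000=-0.4762; V=0.000000+0.476190+-0.476190=0.0000
k=2 src: inc=-0.476190, refl=-0.476190·0.904762=-0.4308; V=0.476190+-0.476190+-0.430839=-0.4308
k=3 load: inc=-0.430839, refl=-0.430839·-1.000000=0.4308; V=0.000000+-0.430839+0.430839=0.0000
k=4 src: inc=0.430839, refl=0.430839·0.904762=0.3898; V=-0.430839+0.430839+0.389807=0.3898
k=5 load: inc=0.389807, refl=0.389807·-1.000000=-0.3898; V=0.000000+0.389807+-0.389807=0.0000
k=6 src: inc=-0.389807, refl=-0.389807·0.904762=-0.3527; V=0.389807+-0.389807+-0.352682=-0.3527
k=7 load: inc=-0.352682, refl=-0.352682·-1.000000=0.3527; V=0.000000+-0.352682+0.352682=0.0000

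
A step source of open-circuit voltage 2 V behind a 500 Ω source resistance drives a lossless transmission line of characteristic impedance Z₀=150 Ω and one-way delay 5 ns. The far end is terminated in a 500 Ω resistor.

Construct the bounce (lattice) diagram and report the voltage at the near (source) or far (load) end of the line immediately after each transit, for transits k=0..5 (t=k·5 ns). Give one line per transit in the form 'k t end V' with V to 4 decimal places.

Γ_L=0.538462, Γ_S=0.538462; launch V₁=2·150/650=0.461538
k=0 src: V=0.4615
k=1 load: inc=0.461538, refl=0.461538·0.538462=0.2485; V=0.000000+0.461538+0.248521=0.7101
k=2 src: inc=0.248521, refl=0.248521·0.538462=0.1338; V=0.461538+0.248521+0.133819=0.8439
k=3 load: inc=0.133819, refl=0.133819·0.538462=0.0721; V=0.710059+0.133819+0.072056=0.9159
k=4 src: inc=0.072056, refl=0.072056·0.538462=0.0388; V=0.843878+0.072056+0.038800=0.9547
k=5 load: inc=0.038800, refl=0.038800·0.538462=0.0209; V=0.915934+0.038800+0.020892=0.9756

0 0 source 0.4615
1 5 load 0.7101
2 10 source 0.8439
3 15 load 0.9159
4 20 source 0.9547
5 25 load 0.9756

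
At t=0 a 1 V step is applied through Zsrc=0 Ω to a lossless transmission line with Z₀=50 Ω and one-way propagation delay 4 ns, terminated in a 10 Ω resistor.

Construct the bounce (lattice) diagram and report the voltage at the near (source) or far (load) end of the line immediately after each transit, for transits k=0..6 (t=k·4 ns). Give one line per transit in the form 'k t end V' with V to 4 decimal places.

0 0 source 1.0000
1 4 load 0.3333
2 8 source 1.0000
3 12 load 0.5556
4 16 source 1.0000
5 20 load 0.7037
6 24 source 1.0000

Γ_L=-0.666667, Γ_S=-1.000000; launch V₁=1·50/50=1.000000
k=0 src: V=1.0000
k=1 load: inc=1.000000, refl=1.000000·-0.666667=-0.6667; V=0.000000+1.000000+-0.666667=0.3333
k=2 src: inc=-0.666667, refl=-0.666667·-1.000000=0.6667; V=1.000000+-0.666667+0.666667=1.0000
k=3 load: inc=0.666667, refl=0.666667·-0.666667=-0.4444; V=0.333333+0.666667+-0.444444=0.5556
k=4 src: inc=-0.444444, refl=-0.444444·-1.000000=0.4444; V=1.000000+-0.444444+0.444444=1.0000
k=5 load: inc=0.444444, refl=0.444444·-0.666667=-0.2963; V=0.555556+0.444444+-0.296296=0.7037
k=6 src: inc=-0.296296, refl=-0.296296·-1.000000=0.2963; V=1.000000+-0.296296+0.296296=1.0000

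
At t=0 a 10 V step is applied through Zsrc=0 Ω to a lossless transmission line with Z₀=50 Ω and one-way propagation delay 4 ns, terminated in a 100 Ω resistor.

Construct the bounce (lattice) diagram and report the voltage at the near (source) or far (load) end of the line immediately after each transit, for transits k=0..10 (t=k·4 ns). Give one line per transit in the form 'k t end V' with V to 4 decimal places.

Γ_L=0.333333, Γ_S=-1.000000; launch V₁=10·50/50=10.000000
k=0 src: V=10.0000
k=1 load: inc=10.000000, refl=10.000000·0.333333=3.3333; V=0.000000+10.000000+3.333333=13.3333
k=2 src: inc=3.333333, refl=3.333333·-1.000000=-3.3333; V=10.000000+3.333333+-3.333333=10.0000
k=3 load: inc=-3.333333, refl=-3.333333·0.333333=-1.1111; V=13.333333+-3.333333+-1.111111=8.8889
k=4 src: inc=-1.111111, refl=-1.111111·-1.000000=1.1111; V=10.000000+-1.111111+1.111111=10.0000
k=5 load: inc=1.111111, refl=1.111111·0.333333=0.3704; V=8.888889+1.111111+0.370370=10.3704
k=6 src: inc=0.370370, refl=0.370370·-1.000000=-0.3704; V=10.000000+0.370370+-0.370370=10.0000
k=7 load: inc=-0.370370, refl=-0.370370·0.333333=-0.1235; V=10.370370+-0.370370+-0.123457=9.8765
k=8 src: inc=-0.123457, refl=-0.123457·-1.000000=0.1235; V=10.000000+-0.123457+0.123457=10.0000
k=9 load: inc=0.123457, refl=0.123457·0.333333=0.0412; V=9.876543+0.123457+0.041152=10.0412
k=10 src: inc=0.041152, refl=0.041152·-1.000000=-0.0412; V=10.000000+0.041152+-0.041152=10.0000

0 0 source 10.0000
1 4 load 13.3333
2 8 source 10.0000
3 12 load 8.8889
4 16 source 10.0000
5 20 load 10.3704
6 24 source 10.0000
7 28 load 9.8765
8 32 source 10.0000
9 36 load 10.0412
10 40 source 10.0000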